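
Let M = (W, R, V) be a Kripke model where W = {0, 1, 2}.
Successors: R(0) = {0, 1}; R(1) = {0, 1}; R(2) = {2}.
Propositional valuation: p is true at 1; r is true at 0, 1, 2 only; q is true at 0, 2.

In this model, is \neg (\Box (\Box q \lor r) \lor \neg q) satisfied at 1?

At 1: \Box (\Box q \lor r) \lor \neg q is true, so \neg (\Box (\Box q \lor r) \lor \neg q) is false.
  At 1: \Box (\Box q \lor r) is true, \neg q is true, so \Box (\Box q \lor r) \lor \neg q is true.
    At 1: \Box (\Box q \lor r) requires \Box q \lor r at every successor {0, 1}.
      At 0: \Box q \lor r is true.
      At 1: \Box q \lor r is true.
    So \Box (\Box q \lor r) is true at 1.

No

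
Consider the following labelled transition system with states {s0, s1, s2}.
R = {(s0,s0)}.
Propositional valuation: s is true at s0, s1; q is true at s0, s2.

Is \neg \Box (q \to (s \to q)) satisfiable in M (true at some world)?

Recall that \Box ψ holds at a world iff ψ holds at every accessible world, and \Diamond ψ holds iff ψ holds at some accessible world.
Let φ = \neg \Box (q \to (s \to q)). Evaluate φ at each world:
  s0 (successors {s0}): φ is false.
  s1 (successors ∅): φ is false.
  s2 (successors ∅): φ is false.
For instance, at s0:
  At s0: \Box (q \to (s \to q)) is true, so \neg \Box (q \to (s \to q)) is false.
    At s0: \Box (q \to (s \to q)) requires q \to (s \to q) at every successor {s0}.
      At s0: q \to (s \to q) is true.
    So \Box (q \to (s \to q)) is true at s0.

No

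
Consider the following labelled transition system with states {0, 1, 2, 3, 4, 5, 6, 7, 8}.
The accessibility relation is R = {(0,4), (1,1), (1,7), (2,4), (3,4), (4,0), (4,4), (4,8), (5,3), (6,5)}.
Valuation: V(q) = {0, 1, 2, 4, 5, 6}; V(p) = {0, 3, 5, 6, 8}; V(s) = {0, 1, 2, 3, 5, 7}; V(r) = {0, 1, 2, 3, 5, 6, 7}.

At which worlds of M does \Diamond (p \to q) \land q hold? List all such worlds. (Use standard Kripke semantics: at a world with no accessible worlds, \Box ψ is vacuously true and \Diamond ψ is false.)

0, 1, 2, 4, 6

Recall that \Diamond ψ holds at a world iff ψ holds at some accessible world.
Let φ = \Diamond (p \to q) \land q. Evaluate φ at each world:
  0 (successors {4}): φ is true.
  1 (successors {1, 7}): φ is true.
  2 (successors {4}): φ is true.
  3 (successors {4}): φ is false.
  4 (successors {0, 4, 8}): φ is true.
  5 (successors {3}): φ is false.
  6 (successors {5}): φ is true.
  7 (successors ∅): φ is false.
  8 (successors ∅): φ is false.
For instance, at 5:
  At 5: \Diamond (p \to q) is false, q is true, so \Diamond (p \to q) \land q is false.
    At 5: \Diamond (p \to q) requires p \to q at some successor in {3}.
      At 3: p \to q is false.
    So \Diamond (p \to q) is false at 5.
Satisfying worlds: {0, 1, 2, 4, 6}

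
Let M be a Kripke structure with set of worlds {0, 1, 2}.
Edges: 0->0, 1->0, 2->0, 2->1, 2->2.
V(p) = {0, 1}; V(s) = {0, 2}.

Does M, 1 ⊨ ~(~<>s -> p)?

No

Recall that <>ψ holds at a world iff ψ holds at some accessible world.
At 1: ~<>s -> p is true, so ~(~<>s -> p) is false.
  At 1: ~<>s is false, p is true, so ~<>s -> p is true.
    At 1: <>s is true, so ~<>s is false.
      At 1: <>s requires s at some successor in {0}.
        s holds at 0, so <>s is true at 1.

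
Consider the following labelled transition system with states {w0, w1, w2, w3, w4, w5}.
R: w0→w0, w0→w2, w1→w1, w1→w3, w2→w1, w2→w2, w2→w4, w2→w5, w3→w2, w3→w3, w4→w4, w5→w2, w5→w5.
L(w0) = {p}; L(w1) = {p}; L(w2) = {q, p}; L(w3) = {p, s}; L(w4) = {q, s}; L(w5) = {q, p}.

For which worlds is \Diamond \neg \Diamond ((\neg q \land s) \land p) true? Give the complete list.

Let φ = \Diamond \neg \Diamond ((\neg q \land s) \land p). Evaluate φ at each world:
  w0 (successors {w0, w2}): φ is true.
  w1 (successors {w1, w3}): φ is false.
  w2 (successors {w1, w2, w4, w5}): φ is true.
  w3 (successors {w2, w3}): φ is true.
  w4 (successors {w4}): φ is true.
  w5 (successors {w2, w5}): φ is true.
For instance, at w0:
  At w0: \Diamond \neg \Diamond ((\neg q \land s) \land p) requires \neg \Diamond ((\neg q \land s) \land p) at some successor in {w0, w2}.
    \neg \Diamond ((\neg q \land s) \land p) holds at w0, so \Diamond \neg \Diamond ((\neg q \land s) \land p) is true at w0.
      At w0: \Diamond ((\neg q \land s) \land p) is false, so \neg \Diamond ((\neg q \land s) \land p) is true.
Satisfying worlds: {w0, w2, w3, w4, w5}

w0, w2, w3, w4, w5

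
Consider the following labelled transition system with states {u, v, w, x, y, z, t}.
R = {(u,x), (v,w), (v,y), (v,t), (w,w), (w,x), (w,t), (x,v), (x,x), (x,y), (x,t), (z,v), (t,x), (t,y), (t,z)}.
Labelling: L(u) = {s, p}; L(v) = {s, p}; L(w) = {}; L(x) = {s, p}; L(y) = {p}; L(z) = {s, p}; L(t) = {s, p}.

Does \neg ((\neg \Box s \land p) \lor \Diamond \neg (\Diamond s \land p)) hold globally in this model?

No

Let φ = \neg ((\neg \Box s \land p) \lor \Diamond \neg (\Diamond s \land p)). Evaluate φ at each world:
  u (successors {x}): φ is true.
  v (successors {w, y, t}): φ is false.
  w (successors {w, x, t}): φ is false.
  x (successors {v, x, y, t}): φ is false.
  y (successors ∅): φ is true.
  z (successors {v}): φ is true.
  t (successors {x, y, z}): φ is false.
Detail at v (counterexample):
  At v: (\neg \Box s \land p) \lor \Diamond \neg (\Diamond s \land p) is true, so \neg ((\neg \Box s \land p) \lor \Diamond \neg (\Diamond s \land p)) is false.
    At v: \neg \Box s \land p is true, \Diamond \neg (\Diamond s \land p) is true, so (\neg \Box s \land p) \lor \Diamond \neg (\Diamond s \land p) is true.
      At v: \neg \Box s is true, p is true, so \neg \Box s \land p is true.
      At v: \Diamond \neg (\Diamond s \land p) requires \neg (\Diamond s \land p) at some successor in {w, y, t}.
        \neg (\Diamond s \land p) holds at w, so \Diamond \neg (\Diamond s \land p) is true at v.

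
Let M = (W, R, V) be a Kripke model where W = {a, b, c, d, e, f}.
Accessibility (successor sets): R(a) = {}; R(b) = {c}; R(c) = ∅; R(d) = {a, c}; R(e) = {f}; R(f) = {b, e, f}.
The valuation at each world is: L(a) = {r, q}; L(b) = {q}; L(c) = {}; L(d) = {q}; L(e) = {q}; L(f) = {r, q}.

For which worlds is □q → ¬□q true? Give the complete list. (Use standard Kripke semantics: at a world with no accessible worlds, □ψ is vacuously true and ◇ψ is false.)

b, d

Recall that □ψ holds at a world iff ψ holds at every accessible world, and ◇ψ holds iff ψ holds at some accessible world.
Let φ = □q → ¬□q. Evaluate φ at each world:
  a (successors ∅): φ is false.
  b (successors {c}): φ is true.
  c (successors ∅): φ is false.
  d (successors {a, c}): φ is true.
  e (successors {f}): φ is false.
  f (successors {b, e, f}): φ is false.
For instance, at f:
  At f: □q is true, ¬□q is false, so □q → ¬□q is false.
    At f: □q requires q at every successor {b, e, f}.
      At b: q is true.
      At e: q is true.
      At f: q is true.
    So □q is true at f.
    At f: □q is true, so ¬□q is false.
      At f: □q requires q at every successor {b, e, f}.
        At b: q is true.
        At e: q is true.
        At f: q is true.
      So □q is true at f.
Satisfying worlds: {b, d}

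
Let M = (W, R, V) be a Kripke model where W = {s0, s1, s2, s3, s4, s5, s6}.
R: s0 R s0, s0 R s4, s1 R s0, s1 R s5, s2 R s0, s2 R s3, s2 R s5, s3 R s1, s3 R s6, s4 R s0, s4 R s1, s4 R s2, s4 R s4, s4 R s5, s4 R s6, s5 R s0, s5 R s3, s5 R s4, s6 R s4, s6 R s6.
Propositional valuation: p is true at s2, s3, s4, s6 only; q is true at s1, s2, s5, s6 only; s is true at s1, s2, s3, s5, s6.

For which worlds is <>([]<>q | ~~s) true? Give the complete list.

s1, s2, s3, s4, s5, s6

Recall that []ψ holds at a world iff ψ holds at every accessible world, and <>ψ holds iff ψ holds at some accessible world.
Let φ = <>([]<>q | ~~s). Evaluate φ at each world:
  s0 (successors {s0, s4}): φ is false.
  s1 (successors {s0, s5}): φ is true.
  s2 (successors {s0, s3, s5}): φ is true.
  s3 (successors {s1, s6}): φ is true.
  s4 (successors {s0, s1, s2, s4, s5, s6}): φ is true.
  s5 (successors {s0, s3, s4}): φ is true.
  s6 (successors {s4, s6}): φ is true.
For instance, at s0:
  At s0: <>([]<>q | ~~s) requires []<>q | ~~s at some successor in {s0, s4}.
    At s0: []<>q | ~~s is false.
    At s4: []<>q | ~~s is false.
  So <>([]<>q | ~~s) is false at s0.
Satisfying worlds: {s1, s2, s3, s4, s5, s6}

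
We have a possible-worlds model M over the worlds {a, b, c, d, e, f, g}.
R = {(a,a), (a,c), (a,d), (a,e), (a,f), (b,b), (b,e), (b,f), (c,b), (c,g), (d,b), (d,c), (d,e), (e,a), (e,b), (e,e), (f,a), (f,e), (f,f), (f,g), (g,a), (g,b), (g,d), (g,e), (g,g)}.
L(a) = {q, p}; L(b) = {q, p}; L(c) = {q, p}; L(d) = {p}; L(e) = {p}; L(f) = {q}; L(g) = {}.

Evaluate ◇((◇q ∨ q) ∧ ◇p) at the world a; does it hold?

At a: ◇((◇q ∨ q) ∧ ◇p) requires (◇q ∨ q) ∧ ◇p at some successor in {a, c, d, e, f}.
  (◇q ∨ q) ∧ ◇p holds at a, so ◇((◇q ∨ q) ∧ ◇p) is true at a.
    At a: ◇q ∨ q is true, ◇p is true, so (◇q ∨ q) ∧ ◇p is true.
      At a: ◇q is true, q is true, so ◇q ∨ q is true.
      At a: ◇p requires p at some successor in {a, c, d, e, f}.
        p holds at a, so ◇p is true at a.

Yes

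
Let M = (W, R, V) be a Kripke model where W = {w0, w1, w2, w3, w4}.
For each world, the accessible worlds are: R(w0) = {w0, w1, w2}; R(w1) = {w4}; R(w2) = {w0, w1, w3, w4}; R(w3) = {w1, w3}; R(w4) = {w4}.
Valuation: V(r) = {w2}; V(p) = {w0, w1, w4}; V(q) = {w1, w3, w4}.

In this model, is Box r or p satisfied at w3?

No

At w3: Box r is false, p is false, so Box r or p is false.
  At w3: Box r requires r at every successor {w1, w3}.
    r fails at w1, so Box r is false at w3.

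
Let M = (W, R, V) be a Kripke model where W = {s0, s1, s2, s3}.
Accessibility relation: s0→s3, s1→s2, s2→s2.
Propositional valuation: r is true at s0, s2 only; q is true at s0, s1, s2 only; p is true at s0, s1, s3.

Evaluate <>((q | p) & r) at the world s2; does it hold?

At s2: <>((q | p) & r) requires (q | p) & r at some successor in {s2}.
  (q | p) & r holds at s2, so <>((q | p) & r) is true at s2.

Yes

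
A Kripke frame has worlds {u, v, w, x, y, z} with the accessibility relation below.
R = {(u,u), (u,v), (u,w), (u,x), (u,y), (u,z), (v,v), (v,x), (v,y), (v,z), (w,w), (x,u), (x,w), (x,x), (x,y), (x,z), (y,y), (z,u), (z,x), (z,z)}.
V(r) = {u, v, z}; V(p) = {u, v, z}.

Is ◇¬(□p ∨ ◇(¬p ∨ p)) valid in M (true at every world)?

Let φ = ◇¬(□p ∨ ◇(¬p ∨ p)). Evaluate φ at each world:
  u (successors {u, v, w, x, y, z}): φ is false.
  v (successors {v, x, y, z}): φ is false.
  w (successors {w}): φ is false.
  x (successors {u, w, x, y, z}): φ is false.
  y (successors {y}): φ is false.
  z (successors {u, x, z}): φ is false.
Detail at u (counterexample):
  At u: ◇¬(□p ∨ ◇(¬p ∨ p)) requires ¬(□p ∨ ◇(¬p ∨ p)) at some successor in {u, v, w, x, y, z}.
    At u: ¬(□p ∨ ◇(¬p ∨ p)) is false.
    At v: ¬(□p ∨ ◇(¬p ∨ p)) is false.
    At w: ¬(□p ∨ ◇(¬p ∨ p)) is false.
    At x: ¬(□p ∨ ◇(¬p ∨ p)) is false.
    At y: ¬(□p ∨ ◇(¬p ∨ p)) is false.
    At z: ¬(□p ∨ ◇(¬p ∨ p)) is false.
  So ◇¬(□p ∨ ◇(¬p ∨ p)) is false at u.

No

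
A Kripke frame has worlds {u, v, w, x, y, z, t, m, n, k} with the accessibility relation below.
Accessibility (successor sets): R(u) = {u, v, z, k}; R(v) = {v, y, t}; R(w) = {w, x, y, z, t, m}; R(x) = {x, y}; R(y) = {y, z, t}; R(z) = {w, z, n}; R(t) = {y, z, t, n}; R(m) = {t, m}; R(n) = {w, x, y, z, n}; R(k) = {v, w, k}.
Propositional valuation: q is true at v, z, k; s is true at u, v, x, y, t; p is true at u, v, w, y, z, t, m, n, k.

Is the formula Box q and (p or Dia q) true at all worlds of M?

No

Let φ = Box q and (p or Dia q). Evaluate φ at each world:
  u (successors {u, v, z, k}): φ is false.
  v (successors {v, y, t}): φ is false.
  w (successors {w, x, y, z, t, m}): φ is false.
  x (successors {x, y}): φ is false.
  y (successors {y, z, t}): φ is false.
  z (successors {w, z, n}): φ is false.
  t (successors {y, z, t, n}): φ is false.
  m (successors {t, m}): φ is false.
  n (successors {w, x, y, z, n}): φ is false.
  k (successors {v, w, k}): φ is false.
Detail at u (counterexample):
  At u: Box q is false, p or Dia q is true, so Box q and (p or Dia q) is false.
    At u: Box q requires q at every successor {u, v, z, k}.
      q fails at u, so Box q is false at u.
    At u: p is true, Dia q is true, so p or Dia q is true.
      At u: Dia q requires q at some successor in {u, v, z, k}.
        q holds at v, so Dia q is true at u.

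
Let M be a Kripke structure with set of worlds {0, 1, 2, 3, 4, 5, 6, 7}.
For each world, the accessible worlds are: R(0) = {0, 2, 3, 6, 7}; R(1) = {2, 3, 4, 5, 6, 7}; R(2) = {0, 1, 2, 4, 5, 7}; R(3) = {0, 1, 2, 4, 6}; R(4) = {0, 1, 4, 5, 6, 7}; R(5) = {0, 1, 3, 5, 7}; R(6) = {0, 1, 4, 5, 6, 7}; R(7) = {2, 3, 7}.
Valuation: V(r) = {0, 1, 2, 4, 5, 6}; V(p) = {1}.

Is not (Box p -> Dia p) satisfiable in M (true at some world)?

Let φ = not (Box p -> Dia p). Evaluate φ at each world:
  0 (successors {0, 2, 3, 6, 7}): φ is false.
  1 (successors {2, 3, 4, 5, 6, 7}): φ is false.
  2 (successors {0, 1, 2, 4, 5, 7}): φ is false.
  3 (successors {0, 1, 2, 4, 6}): φ is false.
  4 (successors {0, 1, 4, 5, 6, 7}): φ is false.
  5 (successors {0, 1, 3, 5, 7}): φ is false.
  6 (successors {0, 1, 4, 5, 6, 7}): φ is false.
  7 (successors {2, 3, 7}): φ is false.
For instance, at 5:
  At 5: Box p -> Dia p is true, so not (Box p -> Dia p) is false.
    At 5: Box p is false, Dia p is true, so Box p -> Dia p is true.
      At 5: Box p requires p at every successor {0, 1, 3, 5, 7}.
        p fails at 0, so Box p is false at 5.
      At 5: Dia p requires p at some successor in {0, 1, 3, 5, 7}.
        p holds at 1, so Dia p is true at 5.

No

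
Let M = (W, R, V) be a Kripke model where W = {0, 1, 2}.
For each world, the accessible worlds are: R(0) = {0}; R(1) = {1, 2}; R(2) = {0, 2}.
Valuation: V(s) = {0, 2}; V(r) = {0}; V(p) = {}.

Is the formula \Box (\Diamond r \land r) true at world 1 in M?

No

At 1: \Box (\Diamond r \land r) requires \Diamond r \land r at every successor {1, 2}.
  \Diamond r \land r fails at 1, so \Box (\Diamond r \land r) is false at 1.
    At 1: \Diamond r is false, r is false, so \Diamond r \land r is false.
      At 1: \Diamond r requires r at some successor in {1, 2}.
        At 1: r is false.
        At 2: r is false.
      So \Diamond r is false at 1.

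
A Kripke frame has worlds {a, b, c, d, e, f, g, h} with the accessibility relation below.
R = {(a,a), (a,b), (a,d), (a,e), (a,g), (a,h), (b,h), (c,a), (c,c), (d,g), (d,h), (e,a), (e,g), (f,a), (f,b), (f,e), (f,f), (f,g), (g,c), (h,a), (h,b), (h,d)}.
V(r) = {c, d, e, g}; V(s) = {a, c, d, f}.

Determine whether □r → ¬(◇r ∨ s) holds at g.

Recall that □ψ holds at a world iff ψ holds at every accessible world, and ◇ψ holds iff ψ holds at some accessible world.
At g: □r is true, ¬(◇r ∨ s) is false, so □r → ¬(◇r ∨ s) is false.
  At g: □r requires r at every successor {c}.
    At c: r is true.
  So □r is true at g.
  At g: ◇r ∨ s is true, so ¬(◇r ∨ s) is false.
    At g: ◇r is true, s is false, so ◇r ∨ s is true.
      At g: ◇r requires r at some successor in {c}.
        r holds at c, so ◇r is true at g.

No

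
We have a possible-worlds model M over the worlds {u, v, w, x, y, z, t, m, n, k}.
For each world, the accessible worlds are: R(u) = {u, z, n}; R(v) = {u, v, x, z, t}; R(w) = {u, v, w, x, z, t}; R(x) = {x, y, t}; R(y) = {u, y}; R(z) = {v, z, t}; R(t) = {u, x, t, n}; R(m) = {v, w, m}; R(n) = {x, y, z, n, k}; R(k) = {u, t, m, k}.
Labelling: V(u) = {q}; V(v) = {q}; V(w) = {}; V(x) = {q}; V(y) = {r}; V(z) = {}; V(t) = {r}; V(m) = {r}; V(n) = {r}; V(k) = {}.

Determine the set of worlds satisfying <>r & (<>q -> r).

y, t, m, n

Let φ = <>r & (<>q -> r). Evaluate φ at each world:
  u (successors {u, z, n}): φ is false.
  v (successors {u, v, x, z, t}): φ is false.
  w (successors {u, v, w, x, z, t}): φ is false.
  x (successors {x, y, t}): φ is false.
  y (successors {u, y}): φ is true.
  z (successors {v, z, t}): φ is false.
  t (successors {u, x, t, n}): φ is true.
  m (successors {v, w, m}): φ is true.
  n (successors {x, y, z, n, k}): φ is true.
  k (successors {u, t, m, k}): φ is false.
For instance, at x:
  At x: <>r is true, <>q -> r is false, so <>r & (<>q -> r) is false.
    At x: <>r requires r at some successor in {x, y, t}.
      r holds at y, so <>r is true at x.
    At x: <>q is true, r is false, so <>q -> r is false.
      At x: <>q requires q at some successor in {x, y, t}.
        q holds at x, so <>q is true at x.
Satisfying worlds: {y, t, m, n}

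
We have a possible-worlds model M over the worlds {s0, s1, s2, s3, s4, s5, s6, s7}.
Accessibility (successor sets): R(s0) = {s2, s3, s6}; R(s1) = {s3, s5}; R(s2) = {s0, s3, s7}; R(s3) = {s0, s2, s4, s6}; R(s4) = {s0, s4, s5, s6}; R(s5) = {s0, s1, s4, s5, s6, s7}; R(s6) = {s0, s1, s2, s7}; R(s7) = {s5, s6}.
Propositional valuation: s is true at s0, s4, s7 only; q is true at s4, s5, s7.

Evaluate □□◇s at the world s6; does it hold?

No

At s6: □□◇s requires □◇s at every successor {s0, s1, s2, s7}.
  □◇s fails at s2, so □□◇s is false at s6.
    At s2: □◇s requires ◇s at every successor {s0, s3, s7}.
      ◇s fails at s0, so □◇s is false at s2.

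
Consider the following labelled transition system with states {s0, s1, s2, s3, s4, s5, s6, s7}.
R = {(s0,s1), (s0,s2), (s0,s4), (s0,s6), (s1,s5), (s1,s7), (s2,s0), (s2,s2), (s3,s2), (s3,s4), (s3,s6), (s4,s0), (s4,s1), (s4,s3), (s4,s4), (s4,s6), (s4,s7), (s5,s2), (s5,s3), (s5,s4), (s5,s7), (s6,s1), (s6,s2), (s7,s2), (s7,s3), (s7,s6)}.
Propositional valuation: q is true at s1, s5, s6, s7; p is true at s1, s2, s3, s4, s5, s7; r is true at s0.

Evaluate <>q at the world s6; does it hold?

At s6: <>q requires q at some successor in {s1, s2}.
  q holds at s1, so <>q is true at s6.

Yes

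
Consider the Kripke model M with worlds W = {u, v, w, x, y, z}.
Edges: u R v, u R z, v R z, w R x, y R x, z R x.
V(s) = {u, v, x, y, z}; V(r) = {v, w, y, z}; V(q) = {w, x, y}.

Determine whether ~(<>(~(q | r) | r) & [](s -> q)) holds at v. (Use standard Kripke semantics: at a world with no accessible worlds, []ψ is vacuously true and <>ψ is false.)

Recall that []ψ holds at a world iff ψ holds at every accessible world, and <>ψ holds iff ψ holds at some accessible world.
At v: <>(~(q | r) | r) & [](s -> q) is false, so ~(<>(~(q | r) | r) & [](s -> q)) is true.
  At v: <>(~(q | r) | r) is true, [](s -> q) is false, so <>(~(q | r) | r) & [](s -> q) is false.
    At v: <>(~(q | r) | r) requires ~(q | r) | r at some successor in {z}.
      ~(q | r) | r holds at z, so <>(~(q | r) | r) is true at v.
    At v: [](s -> q) requires s -> q at every successor {z}.
      s -> q fails at z, so [](s -> q) is false at v.

Yes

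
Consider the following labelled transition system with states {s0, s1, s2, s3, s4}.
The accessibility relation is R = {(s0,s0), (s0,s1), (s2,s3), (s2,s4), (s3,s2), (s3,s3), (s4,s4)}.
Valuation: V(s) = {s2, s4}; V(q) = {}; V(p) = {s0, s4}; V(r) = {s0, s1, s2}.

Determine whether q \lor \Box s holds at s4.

Yes

At s4: q is false, \Box s is true, so q \lor \Box s is true.
  At s4: \Box s requires s at every successor {s4}.
    At s4: s is true.
  So \Box s is true at s4.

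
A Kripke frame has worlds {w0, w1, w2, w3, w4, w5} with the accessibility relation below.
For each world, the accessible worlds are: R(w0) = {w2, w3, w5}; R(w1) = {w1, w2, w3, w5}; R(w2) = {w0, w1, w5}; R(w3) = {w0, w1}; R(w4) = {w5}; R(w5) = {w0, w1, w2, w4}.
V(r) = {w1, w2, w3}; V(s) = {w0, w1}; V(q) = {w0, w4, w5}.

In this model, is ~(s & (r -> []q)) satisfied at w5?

Recall that []ψ holds at a world iff ψ holds at every accessible world, and <>ψ holds iff ψ holds at some accessible world.
At w5: s & (r -> []q) is false, so ~(s & (r -> []q)) is true.
  At w5: s is false, r -> []q is true, so s & (r -> []q) is false.
    At w5: r is false, []q is false, so r -> []q is true.
      At w5: []q requires q at every successor {w0, w1, w2, w4}.
        q fails at w1, so []q is false at w5.

Yes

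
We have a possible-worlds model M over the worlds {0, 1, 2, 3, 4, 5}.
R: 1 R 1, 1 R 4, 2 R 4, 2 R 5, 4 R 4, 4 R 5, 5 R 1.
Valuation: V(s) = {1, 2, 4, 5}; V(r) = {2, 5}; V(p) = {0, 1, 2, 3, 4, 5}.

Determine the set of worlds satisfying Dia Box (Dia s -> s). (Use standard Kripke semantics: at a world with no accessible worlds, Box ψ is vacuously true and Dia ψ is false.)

1, 2, 4, 5

Let φ = Dia Box (Dia s -> s). Evaluate φ at each world:
  0 (successors ∅): φ is false.
  1 (successors {1, 4}): φ is true.
  2 (successors {4, 5}): φ is true.
  3 (successors ∅): φ is false.
  4 (successors {4, 5}): φ is true.
  5 (successors {1}): φ is true.
For instance, at 4:
  At 4: Dia Box (Dia s -> s) requires Box (Dia s -> s) at some successor in {4, 5}.
    Box (Dia s -> s) holds at 4, so Dia Box (Dia s -> s) is true at 4.
      At 4: Box (Dia s -> s) requires Dia s -> s at every successor {4, 5}.
        At 4: Dia s -> s is true.
        At 5: Dia s -> s is true.
      So Box (Dia s -> s) is true at 4.
Satisfying worlds: {1, 2, 4, 5}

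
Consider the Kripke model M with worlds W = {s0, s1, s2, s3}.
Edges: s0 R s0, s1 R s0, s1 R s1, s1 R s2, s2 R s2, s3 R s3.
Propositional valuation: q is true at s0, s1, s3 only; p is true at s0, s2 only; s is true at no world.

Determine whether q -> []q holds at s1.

No

At s1: q is true, []q is false, so q -> []q is false.
  At s1: []q requires q at every successor {s0, s1, s2}.
    q fails at s2, so []q is false at s1.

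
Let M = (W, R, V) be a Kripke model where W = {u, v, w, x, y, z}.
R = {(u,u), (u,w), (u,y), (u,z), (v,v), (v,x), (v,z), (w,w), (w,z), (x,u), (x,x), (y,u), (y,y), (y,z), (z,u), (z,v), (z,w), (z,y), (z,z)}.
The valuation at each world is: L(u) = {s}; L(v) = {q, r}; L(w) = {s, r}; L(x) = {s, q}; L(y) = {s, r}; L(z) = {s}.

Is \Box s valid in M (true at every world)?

Let φ = \Box s. Evaluate φ at each world:
  u (successors {u, w, y, z}): φ is true.
  v (successors {v, x, z}): φ is false.
  w (successors {w, z}): φ is true.
  x (successors {u, x}): φ is true.
  y (successors {u, y, z}): φ is true.
  z (successors {u, v, w, y, z}): φ is false.
Detail at v (counterexample):
  At v: \Box s requires s at every successor {v, x, z}.
    s fails at v, so \Box s is false at v.

No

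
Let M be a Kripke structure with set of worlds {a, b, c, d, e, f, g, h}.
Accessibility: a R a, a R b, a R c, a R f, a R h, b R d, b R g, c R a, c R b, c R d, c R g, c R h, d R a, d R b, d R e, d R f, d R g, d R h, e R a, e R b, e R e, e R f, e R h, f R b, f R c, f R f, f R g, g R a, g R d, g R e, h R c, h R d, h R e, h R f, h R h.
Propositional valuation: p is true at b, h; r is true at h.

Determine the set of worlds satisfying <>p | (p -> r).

a, c, d, e, f, g, h

Recall that <>ψ holds at a world iff ψ holds at some accessible world.
Let φ = <>p | (p -> r). Evaluate φ at each world:
  a (successors {a, b, c, f, h}): φ is true.
  b (successors {d, g}): φ is false.
  c (successors {a, b, d, g, h}): φ is true.
  d (successors {a, b, e, f, g, h}): φ is true.
  e (successors {a, b, e, f, h}): φ is true.
  f (successors {b, c, f, g}): φ is true.
  g (successors {a, d, e}): φ is true.
  h (successors {c, d, e, f, h}): φ is true.
For instance, at g:
  At g: <>p is false, p -> r is true, so <>p | (p -> r) is true.
    At g: <>p requires p at some successor in {a, d, e}.
      At a: p is false.
      At d: p is false.
      At e: p is false.
    So <>p is false at g.
Satisfying worlds: {a, c, d, e, f, g, h}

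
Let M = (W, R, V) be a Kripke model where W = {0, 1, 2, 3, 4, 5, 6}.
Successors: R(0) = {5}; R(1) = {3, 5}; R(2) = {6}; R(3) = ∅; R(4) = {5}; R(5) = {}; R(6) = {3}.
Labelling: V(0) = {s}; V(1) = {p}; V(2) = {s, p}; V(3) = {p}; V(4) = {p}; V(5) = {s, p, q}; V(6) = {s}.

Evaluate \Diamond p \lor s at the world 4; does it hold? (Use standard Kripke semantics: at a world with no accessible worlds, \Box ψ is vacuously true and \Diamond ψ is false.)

Yes

Recall that \Diamond ψ holds at a world iff ψ holds at some accessible world.
At 4: \Diamond p is true, s is false, so \Diamond p \lor s is true.
  At 4: \Diamond p requires p at some successor in {5}.
    p holds at 5, so \Diamond p is true at 4.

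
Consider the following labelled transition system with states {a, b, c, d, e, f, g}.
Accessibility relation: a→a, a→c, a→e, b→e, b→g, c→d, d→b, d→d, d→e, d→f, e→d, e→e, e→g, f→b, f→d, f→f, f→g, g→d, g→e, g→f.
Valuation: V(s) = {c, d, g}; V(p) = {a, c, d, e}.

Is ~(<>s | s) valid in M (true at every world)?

Recall that <>ψ holds at a world iff ψ holds at some accessible world.
Let φ = ~(<>s | s). Evaluate φ at each world:
  a (successors {a, c, e}): φ is false.
  b (successors {e, g}): φ is false.
  c (successors {d}): φ is false.
  d (successors {b, d, e, f}): φ is false.
  e (successors {d, e, g}): φ is false.
  f (successors {b, d, f, g}): φ is false.
  g (successors {d, e, f}): φ is false.
Detail at a (counterexample):
  At a: <>s | s is true, so ~(<>s | s) is false.
    At a: <>s is true, s is false, so <>s | s is true.
      At a: <>s requires s at some successor in {a, c, e}.
        s holds at c, so <>s is true at a.

No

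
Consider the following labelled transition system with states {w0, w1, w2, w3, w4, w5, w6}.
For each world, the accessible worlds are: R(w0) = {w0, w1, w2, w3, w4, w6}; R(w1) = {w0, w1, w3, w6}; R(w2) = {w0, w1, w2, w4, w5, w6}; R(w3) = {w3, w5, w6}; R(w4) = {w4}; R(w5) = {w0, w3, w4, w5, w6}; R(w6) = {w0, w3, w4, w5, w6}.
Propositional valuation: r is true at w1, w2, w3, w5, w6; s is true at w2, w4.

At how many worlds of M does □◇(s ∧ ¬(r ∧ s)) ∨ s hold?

2

Recall that □ψ holds at a world iff ψ holds at every accessible world, and ◇ψ holds iff ψ holds at some accessible world.
Let φ = □◇(s ∧ ¬(r ∧ s)) ∨ s. Evaluate φ at each world:
  w0 (successors {w0, w1, w2, w3, w4, w6}): φ is false.
  w1 (successors {w0, w1, w3, w6}): φ is false.
  w2 (successors {w0, w1, w2, w4, w5, w6}): φ is true.
  w3 (successors {w3, w5, w6}): φ is false.
  w4 (successors {w4}): φ is true.
  w5 (successors {w0, w3, w4, w5, w6}): φ is false.
  w6 (successors {w0, w3, w4, w5, w6}): φ is false.
For instance, at w2:
  At w2: □◇(s ∧ ¬(r ∧ s)) is false, s is true, so □◇(s ∧ ¬(r ∧ s)) ∨ s is true.
    At w2: □◇(s ∧ ¬(r ∧ s)) requires ◇(s ∧ ¬(r ∧ s)) at every successor {w0, w1, w2, w4, w5, w6}.
      ◇(s ∧ ¬(r ∧ s)) fails at w1, so □◇(s ∧ ¬(r ∧ s)) is false at w2.
Satisfying worlds: {w2, w4}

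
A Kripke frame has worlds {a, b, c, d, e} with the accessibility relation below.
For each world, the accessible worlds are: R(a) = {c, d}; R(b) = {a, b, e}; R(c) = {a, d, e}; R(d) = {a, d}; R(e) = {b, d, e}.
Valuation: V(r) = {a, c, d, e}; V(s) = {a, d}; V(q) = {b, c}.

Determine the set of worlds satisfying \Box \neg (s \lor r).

none

Let φ = \Box \neg (s \lor r). Evaluate φ at each world:
  a (successors {c, d}): φ is false.
  b (successors {a, b, e}): φ is false.
  c (successors {a, d, e}): φ is false.
  d (successors {a, d}): φ is false.
  e (successors {b, d, e}): φ is false.
For instance, at c:
  At c: \Box \neg (s \lor r) requires \neg (s \lor r) at every successor {a, d, e}.
    \neg (s \lor r) fails at a, so \Box \neg (s \lor r) is false at c.
Satisfying worlds: none.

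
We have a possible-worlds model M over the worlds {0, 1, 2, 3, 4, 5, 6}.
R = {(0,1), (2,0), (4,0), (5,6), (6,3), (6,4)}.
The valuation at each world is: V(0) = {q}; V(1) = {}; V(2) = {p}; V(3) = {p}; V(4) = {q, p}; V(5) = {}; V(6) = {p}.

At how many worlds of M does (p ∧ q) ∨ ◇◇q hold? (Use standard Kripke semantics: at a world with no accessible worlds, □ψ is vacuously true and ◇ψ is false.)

Let φ = (p ∧ q) ∨ ◇◇q. Evaluate φ at each world:
  0 (successors {1}): φ is false.
  1 (successors ∅): φ is false.
  2 (successors {0}): φ is false.
  3 (successors ∅): φ is false.
  4 (successors {0}): φ is true.
  5 (successors {6}): φ is true.
  6 (successors {3, 4}): φ is true.
For instance, at 4:
  At 4: p ∧ q is true, ◇◇q is false, so (p ∧ q) ∨ ◇◇q is true.
    At 4: ◇◇q requires ◇q at some successor in {0}.
      At 0: ◇q is false.
    So ◇◇q is false at 4.
Satisfying worlds: {4, 5, 6}

3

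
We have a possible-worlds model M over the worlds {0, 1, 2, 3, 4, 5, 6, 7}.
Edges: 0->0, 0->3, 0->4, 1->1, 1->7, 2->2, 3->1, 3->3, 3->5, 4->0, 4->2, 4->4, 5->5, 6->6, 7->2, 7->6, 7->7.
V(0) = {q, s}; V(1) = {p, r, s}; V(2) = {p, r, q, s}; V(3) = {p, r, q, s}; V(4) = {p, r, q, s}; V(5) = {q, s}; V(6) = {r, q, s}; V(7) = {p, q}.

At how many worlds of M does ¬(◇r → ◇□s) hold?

1

Let φ = ¬(◇r → ◇□s). Evaluate φ at each world:
  0 (successors {0, 3, 4}): φ is false.
  1 (successors {1, 7}): φ is true.
  2 (successors {2}): φ is false.
  3 (successors {1, 3, 5}): φ is false.
  4 (successors {0, 2, 4}): φ is false.
  5 (successors {5}): φ is false.
  6 (successors {6}): φ is false.
  7 (successors {2, 6, 7}): φ is false.
For instance, at 7:
  At 7: ◇r → ◇□s is true, so ¬(◇r → ◇□s) is false.
    At 7: ◇r is true, ◇□s is true, so ◇r → ◇□s is true.
      At 7: ◇r requires r at some successor in {2, 6, 7}.
        r holds at 2, so ◇r is true at 7.
      At 7: ◇□s requires □s at some successor in {2, 6, 7}.
        □s holds at 2, so ◇□s is true at 7.
Satisfying worlds: {1}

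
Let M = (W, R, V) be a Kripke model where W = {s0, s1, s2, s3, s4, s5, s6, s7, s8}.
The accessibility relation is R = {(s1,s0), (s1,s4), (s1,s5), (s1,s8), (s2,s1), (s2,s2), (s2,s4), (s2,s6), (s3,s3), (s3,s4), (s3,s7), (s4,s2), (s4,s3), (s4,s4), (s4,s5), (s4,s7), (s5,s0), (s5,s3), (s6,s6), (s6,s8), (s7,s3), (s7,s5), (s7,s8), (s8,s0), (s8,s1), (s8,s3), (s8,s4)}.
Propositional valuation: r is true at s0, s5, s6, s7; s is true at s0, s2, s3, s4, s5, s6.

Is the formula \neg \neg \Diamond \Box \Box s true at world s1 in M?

At s1: \neg \Diamond \Box \Box s is false, so \neg \neg \Diamond \Box \Box s is true.
  At s1: \Diamond \Box \Box s is true, so \neg \Diamond \Box \Box s is false.
    At s1: \Diamond \Box \Box s requires \Box \Box s at some successor in {s0, s4, s5, s8}.
      \Box \Box s holds at s0, so \Diamond \Box \Box s is true at s1.

Yes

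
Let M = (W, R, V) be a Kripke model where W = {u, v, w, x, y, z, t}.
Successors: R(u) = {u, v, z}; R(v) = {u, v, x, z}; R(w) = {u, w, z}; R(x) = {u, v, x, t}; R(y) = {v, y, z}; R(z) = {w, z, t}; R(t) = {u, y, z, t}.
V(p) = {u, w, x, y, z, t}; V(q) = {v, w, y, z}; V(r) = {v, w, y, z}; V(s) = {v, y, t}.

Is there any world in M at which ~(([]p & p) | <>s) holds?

Let φ = ~(([]p & p) | <>s). Evaluate φ at each world:
  u (successors {u, v, z}): φ is false.
  v (successors {u, v, x, z}): φ is false.
  w (successors {u, w, z}): φ is false.
  x (successors {u, v, x, t}): φ is false.
  y (successors {v, y, z}): φ is false.
  z (successors {w, z, t}): φ is false.
  t (successors {u, y, z, t}): φ is false.
For instance, at z:
  At z: ([]p & p) | <>s is true, so ~(([]p & p) | <>s) is false.
    At z: []p & p is true, <>s is true, so ([]p & p) | <>s is true.
      At z: []p is true, p is true, so []p & p is true.
      At z: <>s requires s at some successor in {w, z, t}.
        s holds at t, so <>s is true at z.

No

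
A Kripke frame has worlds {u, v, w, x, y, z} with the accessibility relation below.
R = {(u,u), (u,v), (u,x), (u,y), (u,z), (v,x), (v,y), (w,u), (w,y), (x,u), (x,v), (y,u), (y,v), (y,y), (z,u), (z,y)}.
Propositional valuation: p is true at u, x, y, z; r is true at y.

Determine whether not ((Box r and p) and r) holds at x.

Recall that Box ψ holds at a world iff ψ holds at every accessible world, and Dia ψ holds iff ψ holds at some accessible world.
At x: (Box r and p) and r is false, so not ((Box r and p) and r) is true.
  At x: Box r and p is false, r is false, so (Box r and p) and r is false.
    At x: Box r is false, p is true, so Box r and p is false.
      At x: Box r requires r at every successor {u, v}.
        r fails at u, so Box r is false at x.

Yes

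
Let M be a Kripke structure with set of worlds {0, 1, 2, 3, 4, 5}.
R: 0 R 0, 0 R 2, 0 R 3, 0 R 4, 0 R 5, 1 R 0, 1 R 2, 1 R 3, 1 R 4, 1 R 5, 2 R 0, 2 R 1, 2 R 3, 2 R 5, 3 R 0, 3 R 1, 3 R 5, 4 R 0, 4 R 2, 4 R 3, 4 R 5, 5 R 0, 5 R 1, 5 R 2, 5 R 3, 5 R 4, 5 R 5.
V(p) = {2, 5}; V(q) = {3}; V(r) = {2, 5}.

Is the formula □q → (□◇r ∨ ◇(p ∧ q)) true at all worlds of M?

Yes

Recall that □ψ holds at a world iff ψ holds at every accessible world, and ◇ψ holds iff ψ holds at some accessible world.
Let φ = □q → (□◇r ∨ ◇(p ∧ q)). Evaluate φ at each world:
  0 (successors {0, 2, 3, 4, 5}): φ is true.
  1 (successors {0, 2, 3, 4, 5}): φ is true.
  2 (successors {0, 1, 3, 5}): φ is true.
  3 (successors {0, 1, 5}): φ is true.
  4 (successors {0, 2, 3, 5}): φ is true.
  5 (successors {0, 1, 2, 3, 4, 5}): φ is true.
For instance, at 0:
  At 0: □q is false, □◇r ∨ ◇(p ∧ q) is true, so □q → (□◇r ∨ ◇(p ∧ q)) is true.
    At 0: □q requires q at every successor {0, 2, 3, 4, 5}.
      q fails at 0, so □q is false at 0.
    At 0: □◇r is true, ◇(p ∧ q) is false, so □◇r ∨ ◇(p ∧ q) is true.
      At 0: □◇r requires ◇r at every successor {0, 2, 3, 4, 5}.
        At 0: ◇r is true.
        At 2: ◇r is true.
        At 3: ◇r is true.
        At 4: ◇r is true.
        At 5: ◇r is true.
      So □◇r is true at 0.
      At 0: ◇(p ∧ q) requires p ∧ q at some successor in {0, 2, 3, 4, 5}.
        At 0: p ∧ q is false.
        At 2: p ∧ q is false.
        At 3: p ∧ q is false.
        At 4: p ∧ q is false.
        At 5: p ∧ q is false.
      So ◇(p ∧ q) is false at 0.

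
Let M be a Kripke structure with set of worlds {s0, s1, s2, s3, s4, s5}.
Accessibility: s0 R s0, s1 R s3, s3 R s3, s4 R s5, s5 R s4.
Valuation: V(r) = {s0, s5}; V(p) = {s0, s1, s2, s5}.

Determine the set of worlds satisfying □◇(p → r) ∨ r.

Recall that □ψ holds at a world iff ψ holds at every accessible world, and ◇ψ holds iff ψ holds at some accessible world.
Let φ = □◇(p → r) ∨ r. Evaluate φ at each world:
  s0 (successors {s0}): φ is true.
  s1 (successors {s3}): φ is true.
  s2 (successors ∅): φ is true.
  s3 (successors {s3}): φ is true.
  s4 (successors {s5}): φ is true.
  s5 (successors {s4}): φ is true.
For instance, at s3:
  At s3: □◇(p → r) is true, r is false, so □◇(p → r) ∨ r is true.
    At s3: □◇(p → r) requires ◇(p → r) at every successor {s3}.
      At s3: ◇(p → r) is true.
    So □◇(p → r) is true at s3.
Satisfying worlds: {s0, s1, s2, s3, s4, s5}

s0, s1, s2, s3, s4, s5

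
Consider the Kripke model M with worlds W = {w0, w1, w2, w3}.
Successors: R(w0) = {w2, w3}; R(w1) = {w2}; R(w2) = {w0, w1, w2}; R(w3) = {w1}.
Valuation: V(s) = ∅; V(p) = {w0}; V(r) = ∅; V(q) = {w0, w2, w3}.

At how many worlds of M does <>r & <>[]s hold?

Let φ = <>r & <>[]s. Evaluate φ at each world:
  w0 (successors {w2, w3}): φ is false.
  w1 (successors {w2}): φ is false.
  w2 (successors {w0, w1, w2}): φ is false.
  w3 (successors {w1}): φ is false.
For instance, at w0:
  At w0: <>r is false, <>[]s is false, so <>r & <>[]s is false.
    At w0: <>r requires r at some successor in {w2, w3}.
      At w2: r is false.
      At w3: r is false.
    So <>r is false at w0.
    At w0: <>[]s requires []s at some successor in {w2, w3}.
      At w2: []s is false.
      At w3: []s is false.
    So <>[]s is false at w0.
Satisfying worlds: none.

0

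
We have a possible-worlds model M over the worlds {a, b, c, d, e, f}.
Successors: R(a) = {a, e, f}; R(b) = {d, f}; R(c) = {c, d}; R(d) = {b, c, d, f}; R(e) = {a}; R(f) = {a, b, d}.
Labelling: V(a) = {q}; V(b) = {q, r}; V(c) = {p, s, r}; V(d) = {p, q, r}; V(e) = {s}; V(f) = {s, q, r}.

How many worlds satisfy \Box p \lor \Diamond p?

4

Let φ = \Box p \lor \Diamond p. Evaluate φ at each world:
  a (successors {a, e, f}): φ is false.
  b (successors {d, f}): φ is true.
  c (successors {c, d}): φ is true.
  d (successors {b, c, d, f}): φ is true.
  e (successors {a}): φ is false.
  f (successors {a, b, d}): φ is true.
For instance, at b:
  At b: \Box p is false, \Diamond p is true, so \Box p \lor \Diamond p is true.
    At b: \Box p requires p at every successor {d, f}.
      p fails at f, so \Box p is false at b.
    At b: \Diamond p requires p at some successor in {d, f}.
      p holds at d, so \Diamond p is true at b.
Satisfying worlds: {b, c, d, f}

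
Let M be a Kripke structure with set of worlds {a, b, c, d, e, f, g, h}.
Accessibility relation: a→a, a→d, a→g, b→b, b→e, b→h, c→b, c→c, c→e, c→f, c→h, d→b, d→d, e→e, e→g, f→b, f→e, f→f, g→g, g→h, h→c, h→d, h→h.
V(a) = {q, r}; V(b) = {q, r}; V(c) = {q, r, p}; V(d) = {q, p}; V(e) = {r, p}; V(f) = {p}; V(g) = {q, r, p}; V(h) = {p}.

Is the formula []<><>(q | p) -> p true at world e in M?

Recall that []ψ holds at a world iff ψ holds at every accessible world, and <>ψ holds iff ψ holds at some accessible world.
At e: []<><>(q | p) is true, p is true, so []<><>(q | p) -> p is true.
  At e: []<><>(q | p) requires <><>(q | p) at every successor {e, g}.
      At e: <><>(q | p) requires <>(q | p) at some successor in {e, g}.
        <>(q | p) holds at e, so <><>(q | p) is true at e.
      At g: <><>(q | p) requires <>(q | p) at some successor in {g, h}.
        <>(q | p) holds at g, so <><>(q | p) is true at g.
  So []<><>(q | p) is true at e.

Yes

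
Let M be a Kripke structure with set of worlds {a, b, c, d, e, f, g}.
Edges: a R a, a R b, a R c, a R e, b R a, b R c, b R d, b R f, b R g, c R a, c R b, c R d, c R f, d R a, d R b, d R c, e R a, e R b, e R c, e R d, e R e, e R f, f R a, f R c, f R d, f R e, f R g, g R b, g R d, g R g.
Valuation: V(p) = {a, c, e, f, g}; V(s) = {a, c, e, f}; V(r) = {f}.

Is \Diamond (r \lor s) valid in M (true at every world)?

Let φ = \Diamond (r \lor s). Evaluate φ at each world:
  a (successors {a, b, c, e}): φ is true.
  b (successors {a, c, d, f, g}): φ is true.
  c (successors {a, b, d, f}): φ is true.
  d (successors {a, b, c}): φ is true.
  e (successors {a, b, c, d, e, f}): φ is true.
  f (successors {a, c, d, e, g}): φ is true.
  g (successors {b, d, g}): φ is false.
Detail at g (counterexample):
  At g: \Diamond (r \lor s) requires r \lor s at some successor in {b, d, g}.
    At b: r \lor s is false.
    At d: r \lor s is false.
    At g: r \lor s is false.
  So \Diamond (r \lor s) is false at g.

No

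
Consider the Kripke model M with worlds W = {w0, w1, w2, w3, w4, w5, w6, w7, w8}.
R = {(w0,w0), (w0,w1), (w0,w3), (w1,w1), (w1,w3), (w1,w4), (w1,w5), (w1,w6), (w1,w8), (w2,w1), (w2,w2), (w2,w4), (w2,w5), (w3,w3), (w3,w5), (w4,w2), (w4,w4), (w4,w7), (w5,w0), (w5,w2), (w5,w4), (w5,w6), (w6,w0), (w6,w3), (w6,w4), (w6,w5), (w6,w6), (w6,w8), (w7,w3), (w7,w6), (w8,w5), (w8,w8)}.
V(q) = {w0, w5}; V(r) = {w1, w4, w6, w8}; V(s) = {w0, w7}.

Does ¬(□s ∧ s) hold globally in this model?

Recall that □ψ holds at a world iff ψ holds at every accessible world, and ◇ψ holds iff ψ holds at some accessible world.
Let φ = ¬(□s ∧ s). Evaluate φ at each world:
  w0 (successors {w0, w1, w3}): φ is true.
  w1 (successors {w1, w3, w4, w5, w6, w8}): φ is true.
  w2 (successors {w1, w2, w4, w5}): φ is true.
  w3 (successors {w3, w5}): φ is true.
  w4 (successors {w2, w4, w7}): φ is true.
  w5 (successors {w0, w2, w4, w6}): φ is true.
  w6 (successors {w0, w3, w4, w5, w6, w8}): φ is true.
  w7 (successors {w3, w6}): φ is true.
  w8 (successors {w5, w8}): φ is true.
For instance, at w8:
  At w8: □s ∧ s is false, so ¬(□s ∧ s) is true.
    At w8: □s is false, s is false, so □s ∧ s is false.
      At w8: □s requires s at every successor {w5, w8}.
        s fails at w5, so □s is false at w8.

Yes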